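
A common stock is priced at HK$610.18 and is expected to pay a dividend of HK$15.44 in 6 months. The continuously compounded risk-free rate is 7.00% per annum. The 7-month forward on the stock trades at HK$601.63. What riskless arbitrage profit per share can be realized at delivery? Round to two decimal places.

PV(dividends) I = 15.44·e^(−0.0700·6/12) = 14.9089
Fair forward F* = (S − I)·e^(rT) = (610.18 − 14.9089)·e^0.040833 = 595.2711 × 1.041678 = 620.0808
Market HK$601.63 < fair 620.0808: forward underpriced → reverse cash-and-carry (short the stock, invest proceeds at r, pay the dividends, go long the forward).
Profit at T = |F_mkt − F*| = |601.63 − 620.0808| = HK$18.45 per share

HK$18.45 per share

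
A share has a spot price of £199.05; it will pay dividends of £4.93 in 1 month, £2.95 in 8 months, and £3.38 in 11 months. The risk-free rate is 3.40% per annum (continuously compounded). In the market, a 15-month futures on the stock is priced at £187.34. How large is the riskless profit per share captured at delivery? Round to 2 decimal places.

£8.79 per share

PV(dividends) I = 4.93·e^(−0.0340·1/12) + 2.95·e^(−0.0340·8/12) + 3.38·e^(−0.0340·11/12) = 11.0762
Fair futures F* = (S − I)·e^(rT) = (199.05 − 11.0762)·e^0.042500 = 187.9738 × 1.043416 = 196.1349
Market £187.34 < fair 196.1349: forward underpriced → reverse cash-and-carry (short the stock, invest proceeds at r, pay the dividends, go long the forward).
Profit at T = |F_mkt − F*| = |187.34 − 196.1349| = £8.79 per share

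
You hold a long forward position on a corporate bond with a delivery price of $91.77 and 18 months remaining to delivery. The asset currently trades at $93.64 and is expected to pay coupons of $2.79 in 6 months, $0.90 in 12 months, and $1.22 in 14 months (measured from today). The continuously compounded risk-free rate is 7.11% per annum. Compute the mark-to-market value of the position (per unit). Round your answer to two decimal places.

$6.50

PV(remaining coupons) I = 2.79·e^(−0.0711·6/12) + 0.90·e^(−0.0711·12/12) + 1.22·e^(−0.0711·14/12) = 4.6537
Current forward F = (S − I)·e^(rT) = (93.64 − 4.6537)·e^(0.0711·18/12) = 88.9863 × 1.112545 = 99.0013
Value (long) = (F − K)·e^(−rT) = (99.0013 − 91.77) × 0.898840 = 6.4998
Value = $6.50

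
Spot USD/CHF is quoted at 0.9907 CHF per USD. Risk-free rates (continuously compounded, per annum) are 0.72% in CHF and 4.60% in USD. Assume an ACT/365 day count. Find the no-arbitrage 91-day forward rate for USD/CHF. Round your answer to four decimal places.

F = S·e^((r_CHF − r_USD)T) = 0.9907 · e^((0.0072 − 0.0460) × 91/365)
= 0.9907 · e^-0.009673 = 0.9907 × 0.990374
F = 0.9812 CHF per USD

0.9812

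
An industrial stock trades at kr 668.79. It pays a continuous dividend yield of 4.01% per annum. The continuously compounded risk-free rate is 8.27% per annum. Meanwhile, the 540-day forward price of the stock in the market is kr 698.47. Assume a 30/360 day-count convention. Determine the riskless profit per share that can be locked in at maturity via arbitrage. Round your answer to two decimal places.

kr 14.45 per share

Fair forward: F* = S·e^(carry·T), with carry = (r − q) = 0.0827 − 0.0401 = 0.0426
F* = 668.79 · e^(0.0426 × 540/360) = 668.79 · e^0.063900 = 668.79 × 1.065986 = kr 712.9208
Market kr 698.47 < fair kr 712.9208: forward underpriced → reverse cash-and-carry (short spot, go long the forward).
At maturity, profit = |F_mkt − F*| = |698.47 − 712.9208| = kr 14.45 per share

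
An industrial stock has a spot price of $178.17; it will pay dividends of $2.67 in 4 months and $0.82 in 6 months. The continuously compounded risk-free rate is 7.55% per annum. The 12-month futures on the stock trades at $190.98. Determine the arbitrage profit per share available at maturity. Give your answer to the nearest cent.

$2.50 per share

PV(dividends) I = 2.67·e^(−0.0755·4/12) + 0.82·e^(−0.0755·6/12) = 3.3933
Fair futures F* = (S − I)·e^(rT) = (178.17 − 3.3933)·e^0.075500 = 174.7767 × 1.078423 = 188.4832
Market $190.98 > fair 188.4832: forward overpriced → cash-and-carry (borrow at r, buy the stock and collect the dividends, short the forward).
Profit at T = |F_mkt − F*| = |190.98 − 188.4832| = $2.50 per share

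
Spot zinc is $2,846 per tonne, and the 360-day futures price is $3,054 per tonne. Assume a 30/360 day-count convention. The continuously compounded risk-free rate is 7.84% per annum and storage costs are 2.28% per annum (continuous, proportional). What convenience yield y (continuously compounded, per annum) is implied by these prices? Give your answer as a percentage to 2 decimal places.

3.07%

F = S·e^((r+u−y)T) ⇒ (r+u−y) = ln(F/S)/T
ln(3054/2846) = 0.070538; /T ⇒ 0.070538
y = r + u − ln(F/S)/T = 0.0784 + 0.0228 − 0.070538 = 0.030662
y = 3.07%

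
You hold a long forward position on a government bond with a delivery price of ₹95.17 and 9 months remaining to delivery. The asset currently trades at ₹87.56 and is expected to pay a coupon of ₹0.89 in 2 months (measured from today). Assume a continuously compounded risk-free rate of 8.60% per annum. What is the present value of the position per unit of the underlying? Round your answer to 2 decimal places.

PV(remaining coupons) I = 0.89·e^(−0.0860·2/12) = 0.8773
Current forward F = (S − I)·e^(rT) = (87.56 − 0.8773)·e^(0.0860·9/12) = 86.6827 × 1.066626 = 92.4580
Value (long) = (F − K)·e^(−rT) = (92.4580 − 95.17) × 0.937536 = -2.5426
Value = -₹2.54

-₹2.54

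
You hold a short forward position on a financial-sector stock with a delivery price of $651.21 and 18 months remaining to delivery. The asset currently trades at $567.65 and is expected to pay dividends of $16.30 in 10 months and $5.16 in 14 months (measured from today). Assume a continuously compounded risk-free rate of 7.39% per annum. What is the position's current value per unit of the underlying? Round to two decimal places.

$35.29

PV(remaining dividends) I = 16.30·e^(−0.0739·10/12) + 5.16·e^(−0.0739·14/12) = 20.0602
Current forward F = (S − I)·e^(rT) = (567.65 − 20.0602)·e^(0.0739·18/12) = 547.5898 × 1.117227 = 611.7821
Value (long) = (F − K)·e^(−rT) = (611.7821 − 651.21) × 0.895073 = -35.2908
Short position value = −(long value) = $35.29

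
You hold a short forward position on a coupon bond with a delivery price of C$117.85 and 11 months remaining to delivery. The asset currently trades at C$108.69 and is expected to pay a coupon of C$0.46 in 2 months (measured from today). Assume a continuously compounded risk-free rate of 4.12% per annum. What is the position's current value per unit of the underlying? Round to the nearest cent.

PV(remaining coupons) I = 0.46·e^(−0.0412·2/12) = 0.4569
Current forward F = (S − I)·e^(rT) = (108.69 − 0.4569)·e^(0.0412·11/12) = 108.2331 × 1.038489 = 112.3989
Value (long) = (F − K)·e^(−rT) = (112.3989 − 117.85) × 0.962938 = -5.2491
Short position value = −(long value) = C$5.25

C$5.25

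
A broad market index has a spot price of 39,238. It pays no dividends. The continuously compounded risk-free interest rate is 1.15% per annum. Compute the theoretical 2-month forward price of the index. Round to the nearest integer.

F = S·e^(rT) = 39238 · e^(0.0115 × 2/12)
= 39238 · e^0.001917 = 39238 × 1.001919
F = 39,313

39,313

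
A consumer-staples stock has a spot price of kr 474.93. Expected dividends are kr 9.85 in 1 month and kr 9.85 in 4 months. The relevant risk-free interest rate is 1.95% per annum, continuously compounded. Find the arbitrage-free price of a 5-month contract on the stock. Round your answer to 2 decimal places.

kr 459.02

PV(dividends) I = 9.85·e^(−0.0195·1/12) + 9.85·e^(−0.0195·4/12)
I = 9.8340 + 9.7862 = 19.6202
F = (S − I)·e^(rT) = (474.93 − 19.6202) · e^(0.0195·5/12)
= 455.3098 · e^0.008125 = 455.3098 × 1.008158 = kr 459.02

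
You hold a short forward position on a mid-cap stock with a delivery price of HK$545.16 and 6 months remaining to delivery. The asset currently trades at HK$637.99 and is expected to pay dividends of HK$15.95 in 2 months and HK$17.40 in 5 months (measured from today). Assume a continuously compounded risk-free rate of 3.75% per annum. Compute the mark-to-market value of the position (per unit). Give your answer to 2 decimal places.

PV(remaining dividends) I = 15.95·e^(−0.0375·2/12) + 17.40·e^(−0.0375·5/12) = 32.9809
Current forward F = (S − I)·e^(rT) = (637.99 − 32.9809)·e^(0.0375·6/12) = 605.0091 × 1.018927 = 616.4601
Value (long) = (F − K)·e^(−rT) = (616.4601 − 545.16) × 0.981425 = 69.9757
Short position value = −(long value) = -HK$69.98

-HK$69.98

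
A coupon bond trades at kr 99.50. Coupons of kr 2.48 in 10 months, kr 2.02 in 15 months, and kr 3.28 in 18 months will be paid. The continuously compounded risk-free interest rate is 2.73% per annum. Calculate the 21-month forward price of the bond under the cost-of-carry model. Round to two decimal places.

PV(coupons) I = 2.48·e^(−0.0273·10/12) + 2.02·e^(−0.0273·15/12) + 3.28·e^(−0.0273·18/12)
I = 2.4242 + 1.9522 + 3.1484 = 7.5248
F = (S − I)·e^(rT) = (99.50 − 7.5248) · e^(0.0273·21/12)
= 91.9752 · e^0.047775 = 91.9752 × 1.048935 = kr 96.48

kr 96.48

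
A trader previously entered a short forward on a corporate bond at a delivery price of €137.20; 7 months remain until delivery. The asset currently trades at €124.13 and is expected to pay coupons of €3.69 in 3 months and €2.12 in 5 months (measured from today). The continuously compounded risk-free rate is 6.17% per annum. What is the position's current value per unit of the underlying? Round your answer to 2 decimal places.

€13.92

PV(remaining coupons) I = 3.69·e^(−0.0617·3/12) + 2.12·e^(−0.0617·5/12) = 5.6997
Current forward F = (S − I)·e^(rT) = (124.13 − 5.6997)·e^(0.0617·7/12) = 118.4303 × 1.036647 = 122.7704
Value (long) = (F − K)·e^(−rT) = (122.7704 − 137.20) × 0.964648 = -13.9195
Short position value = −(long value) = €13.92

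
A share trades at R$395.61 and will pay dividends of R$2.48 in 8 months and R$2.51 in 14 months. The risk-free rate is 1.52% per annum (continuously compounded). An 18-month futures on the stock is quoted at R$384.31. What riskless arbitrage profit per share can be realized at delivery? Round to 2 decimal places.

R$15.39 per share

PV(dividends) I = 2.48·e^(−0.0152·8/12) + 2.51·e^(−0.0152·14/12) = 4.9209
Fair futures F* = (S − I)·e^(rT) = (395.61 − 4.9209)·e^0.022800 = 390.6891 × 1.023062 = 399.6992
Market R$384.31 < fair 399.6992: forward underpriced → reverse cash-and-carry (short the stock, invest proceeds at r, pay the dividends, go long the forward).
Profit at T = |F_mkt − F*| = |384.31 − 399.6992| = R$15.39 per share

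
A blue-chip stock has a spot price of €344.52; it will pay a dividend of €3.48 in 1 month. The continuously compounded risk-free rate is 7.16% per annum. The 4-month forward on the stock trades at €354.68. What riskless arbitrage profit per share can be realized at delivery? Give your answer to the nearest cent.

PV(dividends) I = 3.48·e^(−0.0716·1/12) = 3.4593
Fair forward F* = (S − I)·e^(rT) = (344.52 − 3.4593)·e^0.023867 = 341.0607 × 1.024154 = 349.2987
Market €354.68 > fair 349.2987: forward overpriced → cash-and-carry (borrow at r, buy the stock and collect the dividends, short the forward).
Profit at T = |F_mkt − F*| = |354.68 − 349.2987| = €5.38 per share

€5.38 per share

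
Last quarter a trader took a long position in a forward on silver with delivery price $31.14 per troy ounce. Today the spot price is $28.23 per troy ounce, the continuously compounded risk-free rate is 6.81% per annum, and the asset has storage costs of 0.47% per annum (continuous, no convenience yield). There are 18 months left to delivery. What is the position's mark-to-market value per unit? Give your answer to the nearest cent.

Current fair forward for the remaining 18 months: F = S·e^((r + u)·T), (r + u) = 0.0681 + 0.0047 = 0.0728
F = 28.23 · e^(0.0728 × 18/12) = 28.23 × 1.115385 = 31.4873
Value of long forward = (F − K)·e^(−rT) = (31.4873 − 31.14) · e^(−0.0681·18/12)
= 0.3473 × 0.902894 = 0.31

$0.31 per troy ounce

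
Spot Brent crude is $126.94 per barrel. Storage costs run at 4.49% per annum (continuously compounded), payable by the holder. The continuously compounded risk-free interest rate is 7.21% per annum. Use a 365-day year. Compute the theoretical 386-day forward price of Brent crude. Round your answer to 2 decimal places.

$143.66 per barrel

Net carry = r + u − y = 0.0721 + 0.0449 − 0.0000 = 0.1170
F = S·e^((r+u−y)T) = 126.94 · e^(0.1170 × 386/365) = 126.94 · e^0.123732
= 126.94 × 1.131713 = $143.66 per barrel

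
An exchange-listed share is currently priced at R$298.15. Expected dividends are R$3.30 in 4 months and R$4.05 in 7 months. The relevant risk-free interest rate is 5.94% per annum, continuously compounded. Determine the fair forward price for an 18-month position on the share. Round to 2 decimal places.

PV(dividends) I = 3.30·e^(−0.0594·4/12) + 4.05·e^(−0.0594·7/12)
I = 3.2353 + 3.9121 = 7.1474
F = (S − I)·e^(rT) = (298.15 − 7.1474) · e^(0.0594·18/12)
= 291.0026 · e^0.089100 = 291.0026 × 1.093190 = R$318.12

R$318.12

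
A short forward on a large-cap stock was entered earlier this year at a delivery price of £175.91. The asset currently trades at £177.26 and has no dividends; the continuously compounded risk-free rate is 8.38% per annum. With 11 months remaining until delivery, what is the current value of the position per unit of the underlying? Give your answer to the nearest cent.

-£14.36

Current fair forward for the remaining 11 months: F = S·e^(r·T), r = 0.0838
F = 177.26 · e^(0.0838 × 11/12) = 177.26 × 1.079844 = 191.4131
Value of long forward = (F − K)·e^(−rT) = (191.4131 − 175.91) · e^(−0.0838·11/12)
= 15.5031 × 0.926060 = 14.36
Short position value = −(long value) = -£14.36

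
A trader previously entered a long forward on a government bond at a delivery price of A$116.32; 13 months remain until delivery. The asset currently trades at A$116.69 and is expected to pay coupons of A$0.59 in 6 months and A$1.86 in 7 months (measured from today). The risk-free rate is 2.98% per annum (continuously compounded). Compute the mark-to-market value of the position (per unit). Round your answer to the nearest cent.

A$1.66

PV(remaining coupons) I = 0.59·e^(−0.0298·6/12) + 1.86·e^(−0.0298·7/12) = 2.4092
Current forward F = (S − I)·e^(rT) = (116.69 − 2.4092)·e^(0.0298·13/12) = 114.2808 × 1.032810 = 118.0304
Value (long) = (F − K)·e^(−rT) = (118.0304 − 116.32) × 0.968232 = 1.6561
Value = A$1.66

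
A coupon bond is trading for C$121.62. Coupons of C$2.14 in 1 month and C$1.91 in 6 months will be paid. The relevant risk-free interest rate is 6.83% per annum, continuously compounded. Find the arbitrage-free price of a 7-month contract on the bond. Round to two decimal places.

PV(coupons) I = 2.14·e^(−0.0683·1/12) + 1.91·e^(−0.0683·6/12)
I = 2.1279 + 1.8459 = 3.9738
F = (S − I)·e^(rT) = (121.62 − 3.9738) · e^(0.0683·7/12)
= 117.6462 · e^0.039842 = 117.6462 × 1.040646 = C$122.43

C$122.43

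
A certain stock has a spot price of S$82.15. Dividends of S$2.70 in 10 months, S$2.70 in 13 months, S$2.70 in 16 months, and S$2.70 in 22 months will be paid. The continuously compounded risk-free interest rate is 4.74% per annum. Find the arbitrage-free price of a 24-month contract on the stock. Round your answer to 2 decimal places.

PV(dividends) I = 2.70·e^(−0.0474·10/12) + 2.70·e^(−0.0474·13/12) + 2.70·e^(−0.0474·16/12) + 2.70·e^(−0.0474·22/12)
I = 2.5954 + 2.5649 + 2.5346 + 2.4753 = 10.1702
F = (S − I)·e^(rT) = (82.15 − 10.1702) · e^(0.0474·24/12)
= 71.9798 · e^0.094800 = 71.9798 × 1.099439 = S$79.14

S$79.14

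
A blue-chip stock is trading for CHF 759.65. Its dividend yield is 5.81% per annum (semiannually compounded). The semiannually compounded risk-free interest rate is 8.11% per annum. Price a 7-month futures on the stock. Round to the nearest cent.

F = S · (1+r/2)^(2T) / (1+q/2)^(2T)
= 759.65 × 1.047466 / 1.033973 = 759.65 × 1.013050
F = CHF 769.56

CHF 769.56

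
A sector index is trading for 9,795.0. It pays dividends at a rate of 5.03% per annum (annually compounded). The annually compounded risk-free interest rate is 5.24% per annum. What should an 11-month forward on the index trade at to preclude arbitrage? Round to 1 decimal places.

9,813.0

F = S · (1+r)^T / (1+q)^T
= 9795.0 × 1.047930 / 1.046013 = 9795.0 × 1.001833
F = 9,813.0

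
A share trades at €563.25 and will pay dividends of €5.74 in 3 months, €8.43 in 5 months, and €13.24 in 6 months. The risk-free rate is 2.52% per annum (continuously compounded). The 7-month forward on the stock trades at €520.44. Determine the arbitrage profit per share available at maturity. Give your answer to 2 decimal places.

PV(dividends) I = 5.74·e^(−0.0252·3/12) + 8.43·e^(−0.0252·5/12) + 13.24·e^(−0.0252·6/12) = 27.1201
Fair forward F* = (S − I)·e^(rT) = (563.25 − 27.1201)·e^0.014700 = 536.1299 × 1.014809 = 544.0694
Market €520.44 < fair 544.0694: forward underpriced → reverse cash-and-carry (short the stock, invest proceeds at r, pay the dividends, go long the forward).
Profit at T = |F_mkt − F*| = |520.44 − 544.0694| = €23.63 per share

€23.63 per share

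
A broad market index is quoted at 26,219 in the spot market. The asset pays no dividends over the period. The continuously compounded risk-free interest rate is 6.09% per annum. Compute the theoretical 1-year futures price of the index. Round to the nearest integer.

F = S·e^(rT) = 26219 · e^(0.0609 × 1)
= 26219 · e^0.060900 = 26219 × 1.062793
F = 27,865

27,865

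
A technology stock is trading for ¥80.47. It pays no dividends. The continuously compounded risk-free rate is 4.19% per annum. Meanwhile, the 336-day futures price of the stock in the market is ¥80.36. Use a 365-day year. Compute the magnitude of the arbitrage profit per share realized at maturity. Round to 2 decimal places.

Fair futures: F* = S·e^(carry·T), with carry = r = 0.0419
F* = 80.47 · e^(0.0419 × 336/365) = 80.47 · e^0.038571 = 80.47 × 1.039325 = ¥83.6345
Market ¥80.36 < fair ¥83.6345: forward underpriced → reverse cash-and-carry (short spot, go long the forward).
At maturity, profit = |F_mkt − F*| = |80.36 − 83.6345| = ¥3.27 per share

¥3.27 per share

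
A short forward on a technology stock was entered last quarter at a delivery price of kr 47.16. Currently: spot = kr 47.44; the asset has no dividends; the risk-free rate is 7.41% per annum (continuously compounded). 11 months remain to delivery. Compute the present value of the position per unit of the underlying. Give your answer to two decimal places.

-kr 3.38

Current fair forward for the remaining 11 months: F = S·e^(r·T), r = 0.0741
F = 47.44 · e^(0.0741 × 11/12) = 47.44 × 1.070285 = 50.7743
Value of long forward = (F − K)·e^(−rT) = (50.7743 − 47.16) · e^(−0.0741·11/12)
= 3.6143 × 0.934331 = 3.38
Short position value = −(long value) = -kr 3.38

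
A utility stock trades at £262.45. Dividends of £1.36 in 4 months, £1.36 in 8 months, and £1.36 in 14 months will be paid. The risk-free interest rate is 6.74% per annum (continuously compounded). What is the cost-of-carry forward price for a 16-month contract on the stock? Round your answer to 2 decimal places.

£282.88

PV(dividends) I = 1.36·e^(−0.0674·4/12) + 1.36·e^(−0.0674·8/12) + 1.36·e^(−0.0674·14/12)
I = 1.3298 + 1.3002 + 1.2572 = 3.8872
F = (S − I)·e^(rT) = (262.45 − 3.8872) · e^(0.0674·16/12)
= 258.5628 · e^0.089867 = 258.5628 × 1.094029 = £282.88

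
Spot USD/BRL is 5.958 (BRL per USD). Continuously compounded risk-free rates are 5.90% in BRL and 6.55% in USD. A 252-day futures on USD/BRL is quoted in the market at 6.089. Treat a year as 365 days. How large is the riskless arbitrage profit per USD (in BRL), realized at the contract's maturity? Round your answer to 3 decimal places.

Fair futures: F* = S·e^(carry·T), with carry = (r_BRL − r_USD) = 0.0590 − 0.0655 = -0.0065
F* = 5.958 · e^(-0.0065 × 252/365) = 5.958 · e^-0.004488 = 5.958 × 0.995522 = 5.9313
Market 6.089 > fair 5.9313: forward overpriced → cash-and-carry (buy spot, short the forward).
At maturity, profit = |F_mkt − F*| = |6.089 − 5.9313| = 0.158 per USD (in BRL)

0.158 per USD (in BRL)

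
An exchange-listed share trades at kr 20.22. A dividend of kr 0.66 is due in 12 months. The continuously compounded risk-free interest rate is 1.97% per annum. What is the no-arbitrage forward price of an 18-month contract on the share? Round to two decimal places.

PV(dividends) I = 0.66·e^(−0.0197·12/12)
I = 0.6471
F = (S − I)·e^(rT) = (20.22 − 0.6471) · e^(0.0197·18/12)
= 19.5729 · e^0.029550 = 19.5729 × 1.029991 = kr 20.16

kr 20.16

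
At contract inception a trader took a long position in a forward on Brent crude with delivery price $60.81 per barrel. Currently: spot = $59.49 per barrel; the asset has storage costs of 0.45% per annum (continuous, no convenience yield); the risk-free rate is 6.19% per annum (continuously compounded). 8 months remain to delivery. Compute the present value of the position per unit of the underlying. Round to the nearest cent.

Current fair forward for the remaining 8 months: F = S·e^((r + u)·T), (r + u) = 0.0619 + 0.0045 = 0.0664
F = 59.49 · e^(0.0664 × 8/12) = 59.49 × 1.045261 = 62.1826
Value of long forward = (F − K)·e^(−rT) = (62.1826 − 60.81) · e^(−0.0619·8/12)
= 1.3726 × 0.959573 = 1.32

$1.32 per barrel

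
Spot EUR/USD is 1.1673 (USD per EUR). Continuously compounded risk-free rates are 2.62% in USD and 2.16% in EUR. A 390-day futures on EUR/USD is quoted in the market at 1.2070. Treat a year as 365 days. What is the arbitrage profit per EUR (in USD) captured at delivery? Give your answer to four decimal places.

Fair futures: F* = S·e^(carry·T), with carry = (r_USD − r_EUR) = 0.0262 − 0.0216 = 0.0046
F* = 1.1673 · e^(0.0046 × 390/365) = 1.1673 · e^0.004915 = 1.1673 × 1.004927 = 1.1731
Market 1.2070 > fair 1.1731: forward overpriced → cash-and-carry (buy spot, short the forward).
At maturity, profit = |F_mkt − F*| = |1.2070 − 1.1731| = 0.0339 per EUR (in USD)

0.0339 per EUR (in USD)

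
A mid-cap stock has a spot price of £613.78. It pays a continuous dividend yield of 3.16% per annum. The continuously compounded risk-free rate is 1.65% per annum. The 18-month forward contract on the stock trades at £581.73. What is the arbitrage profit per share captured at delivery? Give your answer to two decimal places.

£18.30 per share

Fair forward: F* = S·e^(carry·T), with carry = (r − q) = 0.0165 − 0.0316 = -0.0151
F* = 613.78 · e^(-0.0151 × 18/12) = 613.78 · e^-0.022650 = 613.78 × 0.977605 = £600.0344
Market £581.73 < fair £600.0344: forward underpriced → reverse cash-and-carry (short spot, go long the forward).
At maturity, profit = |F_mkt − F*| = |581.73 − 600.0344| = £18.30 per share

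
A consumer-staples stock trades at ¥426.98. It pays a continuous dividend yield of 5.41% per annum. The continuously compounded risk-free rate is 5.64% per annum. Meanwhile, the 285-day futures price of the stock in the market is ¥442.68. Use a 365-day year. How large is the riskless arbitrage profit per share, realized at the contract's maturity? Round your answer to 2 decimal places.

¥14.93 per share

Fair futures: F* = S·e^(carry·T), with carry = (r − q) = 0.0564 − 0.0541 = 0.0023
F* = 426.98 · e^(0.0023 × 285/365) = 426.98 · e^0.001796 = 426.98 × 1.001798 = ¥427.7477
Market ¥442.68 > fair ¥427.7477: forward overpriced → cash-and-carry (buy spot, short the forward).
At maturity, profit = |F_mkt − F*| = |442.68 − 427.7477| = ¥14.93 per share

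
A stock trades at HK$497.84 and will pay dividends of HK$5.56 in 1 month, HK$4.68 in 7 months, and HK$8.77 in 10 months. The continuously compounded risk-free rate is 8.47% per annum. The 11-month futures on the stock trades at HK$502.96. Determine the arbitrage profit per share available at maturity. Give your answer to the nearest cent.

PV(dividends) I = 5.56·e^(−0.0847·1/12) + 4.68·e^(−0.0847·7/12) + 8.77·e^(−0.0847·10/12) = 18.1476
Fair futures F* = (S − I)·e^(rT) = (497.84 − 18.1476)·e^0.077642 = 479.6924 × 1.080736 = 518.4208
Market HK$502.96 < fair 518.4208: forward underpriced → reverse cash-and-carry (short the stock, invest proceeds at r, pay the dividends, go long the forward).
Profit at T = |F_mkt − F*| = |502.96 − 518.4208| = HK$15.46 per share

HK$15.46 per share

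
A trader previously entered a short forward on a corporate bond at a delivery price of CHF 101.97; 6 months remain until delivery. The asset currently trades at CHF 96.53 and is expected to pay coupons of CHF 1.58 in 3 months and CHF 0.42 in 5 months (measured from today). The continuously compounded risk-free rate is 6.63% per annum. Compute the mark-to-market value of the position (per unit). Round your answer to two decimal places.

PV(remaining coupons) I = 1.58·e^(−0.0663·3/12) + 0.42·e^(−0.0663·5/12) = 1.9626
Current forward F = (S − I)·e^(rT) = (96.53 − 1.9626)·e^(0.0663·6/12) = 94.5674 × 1.033706 = 97.7549
Value (long) = (F − K)·e^(−rT) = (97.7549 − 101.97) × 0.967393 = -4.0777
Short position value = −(long value) = CHF 4.08

CHF 4.08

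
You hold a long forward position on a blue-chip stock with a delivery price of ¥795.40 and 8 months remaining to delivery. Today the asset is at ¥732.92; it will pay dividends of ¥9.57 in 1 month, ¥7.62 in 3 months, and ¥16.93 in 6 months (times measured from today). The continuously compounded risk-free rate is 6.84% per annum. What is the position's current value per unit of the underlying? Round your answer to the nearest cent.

PV(remaining dividends) I = 9.57·e^(−0.0684·1/12) + 7.62·e^(−0.0684·3/12) + 16.93·e^(−0.0684·6/12) = 33.3672
Current forward F = (S − I)·e^(rT) = (732.92 − 33.3672)·e^(0.0684·8/12) = 699.5528 × 1.046656 = 732.1911
Value (long) = (F − K)·e^(−rT) = (732.1911 − 795.40) × 0.955424 = -60.3913
Value = -¥60.39

-¥60.39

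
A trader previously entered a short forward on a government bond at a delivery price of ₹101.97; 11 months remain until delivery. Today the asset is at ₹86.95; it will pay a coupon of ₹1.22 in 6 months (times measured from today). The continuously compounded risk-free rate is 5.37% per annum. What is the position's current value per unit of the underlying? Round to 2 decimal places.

₹11.31

PV(remaining coupons) I = 1.22·e^(−0.0537·6/12) = 1.1877
Current forward F = (S − I)·e^(rT) = (86.95 − 1.1877)·e^(0.0537·11/12) = 85.7623 × 1.050457 = 90.0896
Value (long) = (F − K)·e^(−rT) = (90.0896 − 101.97) × 0.951967 = -11.3097
Short position value = −(long value) = ₹11.31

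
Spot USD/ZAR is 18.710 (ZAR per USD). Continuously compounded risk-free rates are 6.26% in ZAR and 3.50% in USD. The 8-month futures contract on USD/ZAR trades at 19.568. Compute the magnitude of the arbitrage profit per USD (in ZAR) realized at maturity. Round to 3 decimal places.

Fair futures: F* = S·e^(carry·T), with carry = (r_ZAR − r_USD) = 0.0626 − 0.0350 = 0.0276
F* = 18.710 · e^(0.0276 × 8/12) = 18.710 · e^0.018400 = 18.710 × 1.018570 = 19.0574
Market 19.568 > fair 19.0574: forward overpriced → cash-and-carry (buy spot, short the forward).
At maturity, profit = |F_mkt − F*| = |19.568 − 19.0574| = 0.511 per USD (in ZAR)

0.511 per USD (in ZAR)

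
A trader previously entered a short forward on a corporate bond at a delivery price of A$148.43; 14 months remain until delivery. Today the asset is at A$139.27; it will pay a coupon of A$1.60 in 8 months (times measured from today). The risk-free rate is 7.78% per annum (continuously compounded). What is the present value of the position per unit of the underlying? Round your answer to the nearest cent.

-A$2.20

PV(remaining coupons) I = 1.60·e^(−0.0778·8/12) = 1.5191
Current forward F = (S − I)·e^(rT) = (139.27 − 1.5191)·e^(0.0778·14/12) = 137.7509 × 1.095013 = 150.8390
Value (long) = (F − K)·e^(−rT) = (150.8390 − 148.43) × 0.913231 = 2.2000
Short position value = −(long value) = -A$2.20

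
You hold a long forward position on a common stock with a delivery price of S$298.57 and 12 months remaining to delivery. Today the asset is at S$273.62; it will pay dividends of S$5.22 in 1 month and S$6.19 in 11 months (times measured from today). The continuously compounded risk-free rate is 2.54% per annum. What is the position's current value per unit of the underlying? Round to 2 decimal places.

PV(remaining dividends) I = 5.22·e^(−0.0254·1/12) + 6.19·e^(−0.0254·11/12) = 11.2565
Current forward F = (S − I)·e^(rT) = (273.62 − 11.2565)·e^(0.0254·12/12) = 262.3635 × 1.025725 = 269.1128
Value (long) = (F − K)·e^(−rT) = (269.1128 − 298.57) × 0.974920 = -28.7184
Value = -S$28.72

-S$28.72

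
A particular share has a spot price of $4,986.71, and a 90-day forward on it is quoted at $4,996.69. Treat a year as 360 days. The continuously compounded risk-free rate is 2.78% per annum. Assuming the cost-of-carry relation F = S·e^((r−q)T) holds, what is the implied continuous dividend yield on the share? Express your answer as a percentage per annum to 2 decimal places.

From F = S·e^((r−q)T): (r − q) = ln(F/S)/T
ln(4996.69/4986.71) = ln(1.002001) = 0.001999
(r − q) = 0.001999 / (90/360) = 0.007996
q = r − ln(F/S)/T = 0.0278 − 0.007996 = 0.019804
q = 1.98%

1.98%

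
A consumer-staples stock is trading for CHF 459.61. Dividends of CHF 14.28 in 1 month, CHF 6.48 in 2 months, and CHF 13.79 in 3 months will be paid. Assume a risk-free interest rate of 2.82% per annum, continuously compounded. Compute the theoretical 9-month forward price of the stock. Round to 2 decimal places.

PV(dividends) I = 14.28·e^(−0.0282·1/12) + 6.48·e^(−0.0282·2/12) + 13.79·e^(−0.0282·3/12)
I = 14.2465 + 6.4496 + 13.6931 = 34.3892
F = (S − I)·e^(rT) = (459.61 − 34.3892) · e^(0.0282·9/12)
= 425.2208 · e^0.021150 = 425.2208 × 1.021375 = CHF 434.31

CHF 434.31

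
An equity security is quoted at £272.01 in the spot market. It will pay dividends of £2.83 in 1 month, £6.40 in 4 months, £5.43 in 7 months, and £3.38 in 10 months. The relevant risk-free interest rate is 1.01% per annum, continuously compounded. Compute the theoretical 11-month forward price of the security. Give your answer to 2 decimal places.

PV(dividends) I = 2.83·e^(−0.0101·1/12) + 6.40·e^(−0.0101·4/12) + 5.43·e^(−0.0101·7/12) + 3.38·e^(−0.0101·10/12)
I = 2.8276 + 6.3785 + 5.3981 + 3.3517 = 17.9559
F = (S − I)·e^(rT) = (272.01 − 17.9559) · e^(0.0101·11/12)
= 254.0541 · e^0.009258 = 254.0541 × 1.009301 = £256.42

£256.42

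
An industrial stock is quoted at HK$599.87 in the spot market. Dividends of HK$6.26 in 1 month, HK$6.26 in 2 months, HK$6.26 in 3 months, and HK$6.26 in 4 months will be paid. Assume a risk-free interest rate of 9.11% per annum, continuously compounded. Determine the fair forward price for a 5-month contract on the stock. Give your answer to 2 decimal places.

HK$597.56

PV(dividends) I = 6.26·e^(−0.0911·1/12) + 6.26·e^(−0.0911·2/12) + 6.26·e^(−0.0911·3/12) + 6.26·e^(−0.0911·4/12)
I = 6.2127 + 6.1657 + 6.1190 + 6.0728 = 24.5702
F = (S − I)·e^(rT) = (599.87 − 24.5702) · e^(0.0911·5/12)
= 575.2998 · e^0.037958 = 575.2998 × 1.038688 = HK$597.56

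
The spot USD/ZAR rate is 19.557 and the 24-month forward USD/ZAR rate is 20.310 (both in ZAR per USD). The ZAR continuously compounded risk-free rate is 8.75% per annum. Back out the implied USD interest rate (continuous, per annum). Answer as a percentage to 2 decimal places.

6.86%

F = S·e^((r_ZAR − r_USD)T) ⇒ r_USD = r_ZAR − ln(F/S)/T
ln(20.310/19.557) = 0.037780; /(24/12) = 0.018890
r_USD = 0.0875 − 0.018890 = 0.068610
r_USD = 6.86%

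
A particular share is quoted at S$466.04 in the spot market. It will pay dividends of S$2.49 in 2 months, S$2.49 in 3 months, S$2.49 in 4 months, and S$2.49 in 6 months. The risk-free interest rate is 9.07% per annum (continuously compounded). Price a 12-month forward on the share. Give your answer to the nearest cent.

S$499.68

PV(dividends) I = 2.49·e^(−0.0907·2/12) + 2.49·e^(−0.0907·3/12) + 2.49·e^(−0.0907·4/12) + 2.49·e^(−0.0907·6/12)
I = 2.4526 + 2.4342 + 2.4158 + 2.3796 = 9.6822
F = (S − I)·e^(rT) = (466.04 − 9.6822) · e^(0.0907·12/12)
= 456.3578 · e^0.090700 = 456.3578 × 1.094940 = S$499.68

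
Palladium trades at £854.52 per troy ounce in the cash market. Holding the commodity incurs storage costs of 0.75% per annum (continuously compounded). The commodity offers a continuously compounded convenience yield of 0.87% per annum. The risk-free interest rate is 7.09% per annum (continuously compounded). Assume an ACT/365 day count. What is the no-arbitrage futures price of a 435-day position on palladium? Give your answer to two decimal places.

Net carry = r + u − y = 0.0709 + 0.0075 − 0.0087 = 0.0697
F = S·e^((r+u−y)T) = 854.52 · e^(0.0697 × 435/365) = 854.52 · e^0.083067
= 854.52 × 1.086615 = £928.53 per troy ounce

£928.53 per troy ounce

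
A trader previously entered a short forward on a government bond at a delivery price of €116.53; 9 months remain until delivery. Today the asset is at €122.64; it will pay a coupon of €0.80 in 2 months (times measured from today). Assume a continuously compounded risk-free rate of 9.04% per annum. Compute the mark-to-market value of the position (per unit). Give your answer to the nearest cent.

-€12.96

PV(remaining coupons) I = 0.80·e^(−0.0904·2/12) = 0.7880
Current forward F = (S − I)·e^(rT) = (122.64 − 0.7880)·e^(0.0904·9/12) = 121.8520 × 1.070151 = 130.4000
Value (long) = (F − K)·e^(−rT) = (130.4000 − 116.53) × 0.934447 = 12.9608
Short position value = −(long value) = -€12.96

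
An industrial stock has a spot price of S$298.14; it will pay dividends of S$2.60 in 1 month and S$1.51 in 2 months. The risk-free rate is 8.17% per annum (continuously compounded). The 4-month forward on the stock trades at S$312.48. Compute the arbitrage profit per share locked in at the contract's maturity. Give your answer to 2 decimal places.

S$10.29 per share

PV(dividends) I = 2.60·e^(−0.0817·1/12) + 1.51·e^(−0.0817·2/12) = 4.0719
Fair forward F* = (S − I)·e^(rT) = (298.14 − 4.0719)·e^0.027233 = 294.0681 × 1.027607 = 302.1864
Market S$312.48 > fair 302.1864: forward overpriced → cash-and-carry (borrow at r, buy the stock and collect the dividends, short the forward).
Profit at T = |F_mkt − F*| = |312.48 − 302.1864| = S$10.29 per share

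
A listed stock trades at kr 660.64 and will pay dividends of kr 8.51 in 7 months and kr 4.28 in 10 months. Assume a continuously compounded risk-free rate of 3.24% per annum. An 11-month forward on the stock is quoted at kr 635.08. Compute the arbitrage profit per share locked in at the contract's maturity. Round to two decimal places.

kr 32.58 per share

PV(dividends) I = 8.51·e^(−0.0324·7/12) + 4.28·e^(−0.0324·10/12) = 12.5167
Fair forward F* = (S − I)·e^(rT) = (660.64 − 12.5167)·e^0.029700 = 648.1233 × 1.030145 = 667.6610
Market kr 635.08 < fair 667.6610: forward underpriced → reverse cash-and-carry (short the stock, invest proceeds at r, pay the dividends, go long the forward).
Profit at T = |F_mkt − F*| = |635.08 − 667.6610| = kr 32.58 per share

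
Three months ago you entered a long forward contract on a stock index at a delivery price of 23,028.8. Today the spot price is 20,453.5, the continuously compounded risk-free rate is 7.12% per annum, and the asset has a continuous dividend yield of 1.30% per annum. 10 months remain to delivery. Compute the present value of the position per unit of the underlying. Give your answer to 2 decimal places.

Current fair forward for the remaining 10 months: F = S·e^((r − q)·T), (r − q) = 0.0712 − 0.0130 = 0.0582
F = 20453.5 · e^(0.0582 × 10/12) = 20453.5 × 1.04969537 = 21469.9443
Value of long forward = (F − K)·e^(−rT) = (21469.9443 − 23028.8) · e^(−0.0712·10/12)
= -1558.8557 × 0.94239259 = -1469.05

-1469.05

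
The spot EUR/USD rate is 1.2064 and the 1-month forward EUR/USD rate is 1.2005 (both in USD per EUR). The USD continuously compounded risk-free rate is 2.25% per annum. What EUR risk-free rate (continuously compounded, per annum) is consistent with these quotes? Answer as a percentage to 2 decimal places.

F = S·e^((r_USD − r_EUR)T) ⇒ r_EUR = r_USD − ln(F/S)/T
ln(1.2005/1.2064) = -0.004903; /(1/12) = -0.058836
r_EUR = 0.0225 + 0.058836 = 0.081336
r_EUR = 8.13%

8.13%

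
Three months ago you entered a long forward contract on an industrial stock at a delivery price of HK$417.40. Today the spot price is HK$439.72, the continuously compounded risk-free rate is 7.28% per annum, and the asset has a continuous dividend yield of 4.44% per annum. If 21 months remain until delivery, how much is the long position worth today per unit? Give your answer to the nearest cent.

Current fair forward for the remaining 21 months: F = S·e^((r − q)·T), (r − q) = 0.0728 − 0.0444 = 0.0284
F = 439.72 · e^(0.0284 × 21/12) = 439.72 × 1.050956 = 462.1264
Value of long forward = (F − K)·e^(−rT) = (462.1264 − 417.40) · e^(−0.0728·21/12)
= 44.7264 × 0.880381 = 39.38

HK$39.38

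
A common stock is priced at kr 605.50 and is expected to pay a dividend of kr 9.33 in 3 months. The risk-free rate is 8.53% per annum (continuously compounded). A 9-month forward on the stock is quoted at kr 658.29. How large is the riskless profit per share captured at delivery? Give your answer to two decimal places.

kr 22.52 per share

PV(dividends) I = 9.33·e^(−0.0853·3/12) = 9.1331
Fair forward F* = (S − I)·e^(rT) = (605.50 − 9.1331)·e^0.063975 = 596.3669 × 1.066066 = 635.7665
Market kr 658.29 > fair 635.7665: forward overpriced → cash-and-carry (borrow at r, buy the stock and collect the dividends, short the forward).
Profit at T = |F_mkt − F*| = |658.29 − 635.7665| = kr 22.52 per share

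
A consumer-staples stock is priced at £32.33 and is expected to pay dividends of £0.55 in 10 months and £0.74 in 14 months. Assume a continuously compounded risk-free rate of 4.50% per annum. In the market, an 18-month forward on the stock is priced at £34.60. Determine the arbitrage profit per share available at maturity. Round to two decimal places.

£1.33 per share

PV(dividends) I = 0.55·e^(−0.0450·10/12) + 0.74·e^(−0.0450·14/12) = 1.2319
Fair forward F* = (S − I)·e^(rT) = (32.33 − 1.2319)·e^0.067500 = 31.0981 × 1.069830 = 33.2697
Market £34.60 > fair 33.2697: forward overpriced → cash-and-carry (borrow at r, buy the stock and collect the dividends, short the forward).
Profit at T = |F_mkt − F*| = |34.60 − 33.2697| = £1.33 per share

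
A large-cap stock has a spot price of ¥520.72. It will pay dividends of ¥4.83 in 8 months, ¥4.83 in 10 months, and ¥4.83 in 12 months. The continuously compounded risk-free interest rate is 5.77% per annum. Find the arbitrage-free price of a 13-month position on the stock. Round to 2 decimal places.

PV(dividends) I = 4.83·e^(−0.0577·8/12) + 4.83·e^(−0.0577·10/12) + 4.83·e^(−0.0577·12/12)
I = 4.6477 + 4.6033 + 4.5592 = 13.8102
F = (S − I)·e^(rT) = (520.72 − 13.8102) · e^(0.0577·13/12)
= 506.9098 · e^0.062508 = 506.9098 × 1.064503 = ¥539.61

¥539.61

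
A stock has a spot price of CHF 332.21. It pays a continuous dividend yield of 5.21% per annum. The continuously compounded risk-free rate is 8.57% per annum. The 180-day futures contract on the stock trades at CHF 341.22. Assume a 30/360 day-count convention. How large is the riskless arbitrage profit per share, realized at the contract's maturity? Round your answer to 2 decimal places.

Fair futures: F* = S·e^(carry·T), with carry = (r − q) = 0.0857 − 0.0521 = 0.0336
F* = 332.21 · e^(0.0336 × 180/360) = 332.21 · e^0.016800 = 332.21 × 1.016942 = CHF 337.8383
Market CHF 341.22 > fair CHF 337.8383: forward overpriced → cash-and-carry (buy spot, short the forward).
At maturity, profit = |F_mkt − F*| = |341.22 − 337.8383| = CHF 3.38 per share

CHF 3.38 per share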